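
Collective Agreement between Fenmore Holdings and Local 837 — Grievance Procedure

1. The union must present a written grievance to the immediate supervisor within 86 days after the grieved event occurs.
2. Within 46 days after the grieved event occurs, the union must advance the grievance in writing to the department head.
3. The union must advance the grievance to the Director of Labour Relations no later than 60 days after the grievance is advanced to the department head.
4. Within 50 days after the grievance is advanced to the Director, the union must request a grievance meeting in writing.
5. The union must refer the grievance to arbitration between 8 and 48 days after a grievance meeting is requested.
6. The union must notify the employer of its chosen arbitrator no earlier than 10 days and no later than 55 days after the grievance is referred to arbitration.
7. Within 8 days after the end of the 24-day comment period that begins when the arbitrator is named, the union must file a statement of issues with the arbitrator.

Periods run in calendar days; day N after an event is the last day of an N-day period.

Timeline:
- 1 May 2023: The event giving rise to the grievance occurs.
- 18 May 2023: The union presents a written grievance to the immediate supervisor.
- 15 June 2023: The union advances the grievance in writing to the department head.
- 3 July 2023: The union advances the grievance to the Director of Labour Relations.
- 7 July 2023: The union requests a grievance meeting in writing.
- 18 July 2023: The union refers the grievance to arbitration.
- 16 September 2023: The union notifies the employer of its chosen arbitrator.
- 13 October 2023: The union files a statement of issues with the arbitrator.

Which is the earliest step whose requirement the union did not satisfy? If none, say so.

Step 6

(1) due by 1 May 2023 + 86 days = 26 July 2023; completed 18 May 2023, before the deadline.
(2) due by 1 May 2023 + 46 days = 16 June 2023; completed 15 June 2023, before the deadline.
(3) due by 15 June 2023 + 60 days = 14 August 2023; 3 July 2023 is within that limit.
(4) due by 3 July 2023 + 50 days = 22 August 2023; done 7 July 2023 — timely.
(5) the permitted window runs from 7 July 2023 + 8 = 15 July 2023 to 7 July 2023 + 48 = 24 August 2023; done 18 July 2023, which is between those dates.
(6) the permitted window runs from 18 July 2023 + 10 = 28 July 2023 to 18 July 2023 + 55 = 11 September 2023; 16 September 2023 is 5 days past the end of the window.
Later steps need not be reached.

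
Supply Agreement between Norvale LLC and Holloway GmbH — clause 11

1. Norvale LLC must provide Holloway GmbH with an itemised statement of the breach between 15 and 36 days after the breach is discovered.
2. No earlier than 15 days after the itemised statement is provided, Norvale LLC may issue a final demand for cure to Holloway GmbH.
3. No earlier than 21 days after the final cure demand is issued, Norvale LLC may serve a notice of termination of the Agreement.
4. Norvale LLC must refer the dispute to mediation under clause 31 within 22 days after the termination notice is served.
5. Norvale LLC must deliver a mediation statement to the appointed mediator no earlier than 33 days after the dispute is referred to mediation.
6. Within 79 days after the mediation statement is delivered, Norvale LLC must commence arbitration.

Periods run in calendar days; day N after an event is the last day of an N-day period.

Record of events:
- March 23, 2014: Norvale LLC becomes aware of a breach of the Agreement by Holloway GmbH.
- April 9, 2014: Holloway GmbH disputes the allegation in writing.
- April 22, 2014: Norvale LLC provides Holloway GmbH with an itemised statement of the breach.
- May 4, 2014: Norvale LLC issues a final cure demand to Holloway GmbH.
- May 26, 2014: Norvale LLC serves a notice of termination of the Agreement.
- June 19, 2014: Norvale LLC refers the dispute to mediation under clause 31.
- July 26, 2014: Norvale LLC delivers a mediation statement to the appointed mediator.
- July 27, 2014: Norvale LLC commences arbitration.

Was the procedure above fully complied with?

Step 1: the window is 15–36 days after March 23, 2014 (when the breach is discovered), so April 7, 2014 through April 28, 2014; done April 22, 2014, which is between those dates.
Step 2: the earliest permitted date is 15 days after April 22, 2014 (when the itemised statement is provided), i.e. May 7, 2014; done May 4, 2014 — 3 days too early.
Later steps need not be reached.

No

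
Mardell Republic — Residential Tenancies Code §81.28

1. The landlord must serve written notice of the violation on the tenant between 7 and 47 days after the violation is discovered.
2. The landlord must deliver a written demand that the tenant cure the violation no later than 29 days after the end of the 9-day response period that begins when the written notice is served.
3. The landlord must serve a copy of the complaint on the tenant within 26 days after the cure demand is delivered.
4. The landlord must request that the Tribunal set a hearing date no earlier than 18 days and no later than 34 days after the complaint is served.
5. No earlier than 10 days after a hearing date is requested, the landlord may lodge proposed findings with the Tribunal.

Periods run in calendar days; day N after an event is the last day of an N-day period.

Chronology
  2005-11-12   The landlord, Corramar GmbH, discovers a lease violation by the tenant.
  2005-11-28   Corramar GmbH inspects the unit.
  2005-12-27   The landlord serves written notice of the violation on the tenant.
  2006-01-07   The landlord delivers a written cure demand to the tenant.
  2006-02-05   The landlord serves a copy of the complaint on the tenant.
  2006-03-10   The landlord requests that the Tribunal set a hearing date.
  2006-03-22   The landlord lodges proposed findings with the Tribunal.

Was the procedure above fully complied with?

Step 1 — 7 and 47 days from 2005-11-12 (when the violation is discovered) are 2005-11-19 and 2005-12-29 respectively; 2005-12-27 falls inside that range.
Step 2 — counting 29 days from 2006-01-05 (end of the 9-day response period, which began when the written notice is served on 2005-12-27) gives a deadline of 2006-02-03; completed 2006-01-07, before the deadline.
Step 3 — counting 26 days from 2006-01-07 (when the cure demand is delivered) gives a deadline of 2006-02-02; not done until 2006-02-05, 3 days after the deadline.
The procedure was therefore not followed at step 3.

No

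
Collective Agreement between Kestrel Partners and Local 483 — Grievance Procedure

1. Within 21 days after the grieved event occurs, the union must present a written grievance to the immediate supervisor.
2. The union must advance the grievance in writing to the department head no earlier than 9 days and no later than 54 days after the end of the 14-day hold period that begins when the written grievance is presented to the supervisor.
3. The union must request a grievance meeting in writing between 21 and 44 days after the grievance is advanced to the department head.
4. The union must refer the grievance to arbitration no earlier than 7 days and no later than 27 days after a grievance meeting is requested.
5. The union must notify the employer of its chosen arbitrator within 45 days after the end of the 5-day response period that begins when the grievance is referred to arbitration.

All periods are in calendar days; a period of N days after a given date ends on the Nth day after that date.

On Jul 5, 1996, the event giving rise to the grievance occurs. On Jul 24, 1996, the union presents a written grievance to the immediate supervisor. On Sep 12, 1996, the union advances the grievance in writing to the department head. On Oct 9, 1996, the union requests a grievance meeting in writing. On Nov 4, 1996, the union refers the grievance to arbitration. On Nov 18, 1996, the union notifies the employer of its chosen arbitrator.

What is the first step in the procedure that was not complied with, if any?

None — every step was satisfied

Step 1: 21 days after Jul 5, 1996 (when the grieved event occurs) is Jul 26, 1996; completed Jul 24, 1996, before the deadline.
Step 2: the window is 9–54 days after Aug 7, 1996 (end of the 14-day hold period, which began when the written grievance is presented to the supervisor on Jul 24, 1996), so Aug 16, 1996 through Sep 30, 1996; done Sep 12, 1996, which is between those dates.
Step 3: the window is 21–44 days after Sep 12, 1996 (when the grievance is advanced to the department head), so Oct 3, 1996 through Oct 26, 1996; done Oct 9, 1996 — within the window.
Step 4: the window is 7–27 days after Oct 9, 1996 (when a grievance meeting is requested), so Oct 16, 1996 through Nov 5, 1996; Nov 4, 1996 falls inside that range.
Step 5: 45 days after Nov 9, 1996 (end of the 5-day response period, which began when the grievance is referred to arbitration on Nov 4, 1996) is Dec 24, 1996; completed Nov 18, 1996, before the deadline.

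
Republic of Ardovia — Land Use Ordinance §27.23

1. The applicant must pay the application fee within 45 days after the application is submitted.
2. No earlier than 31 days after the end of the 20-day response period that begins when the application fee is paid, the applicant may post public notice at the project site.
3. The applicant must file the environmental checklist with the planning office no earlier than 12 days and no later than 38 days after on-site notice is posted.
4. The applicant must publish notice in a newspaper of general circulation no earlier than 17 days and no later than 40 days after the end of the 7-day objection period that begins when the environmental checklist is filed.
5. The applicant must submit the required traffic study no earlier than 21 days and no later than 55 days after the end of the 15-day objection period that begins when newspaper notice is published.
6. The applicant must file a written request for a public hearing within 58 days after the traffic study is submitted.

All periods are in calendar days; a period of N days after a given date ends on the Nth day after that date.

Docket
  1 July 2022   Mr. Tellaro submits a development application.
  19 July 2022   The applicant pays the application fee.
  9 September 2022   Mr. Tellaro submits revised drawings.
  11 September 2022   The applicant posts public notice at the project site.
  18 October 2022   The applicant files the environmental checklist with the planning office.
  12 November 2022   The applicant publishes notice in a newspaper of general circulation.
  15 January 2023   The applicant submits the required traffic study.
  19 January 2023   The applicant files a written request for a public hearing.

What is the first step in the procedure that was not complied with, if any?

(1) due by 1 July 2022 + 45 days = 15 August 2022; done 19 July 2022 — timely.
(2) permitted from 8 August 2022 + 31 days = 8 September 2022 onward; 11 September 2022 is on or after that date.
(3) the permitted window runs from 11 September 2022 + 12 = 23 September 2022 to 11 September 2022 + 38 = 19 October 2022; 18 October 2022 falls inside that range.
(4) the permitted window runs from 25 October 2022 + 17 = 11 November 2022 to 25 October 2022 + 40 = 4 December 2022; done 12 November 2022, which is between those dates.
(5) the permitted window runs from 27 November 2022 + 21 = 18 December 2022 to 27 November 2022 + 55 = 21 January 2023; 15 January 2023 falls inside that range.
(6) due by 15 January 2023 + 58 days = 14 March 2023; done 19 January 2023 — timely.

None — every step was satisfied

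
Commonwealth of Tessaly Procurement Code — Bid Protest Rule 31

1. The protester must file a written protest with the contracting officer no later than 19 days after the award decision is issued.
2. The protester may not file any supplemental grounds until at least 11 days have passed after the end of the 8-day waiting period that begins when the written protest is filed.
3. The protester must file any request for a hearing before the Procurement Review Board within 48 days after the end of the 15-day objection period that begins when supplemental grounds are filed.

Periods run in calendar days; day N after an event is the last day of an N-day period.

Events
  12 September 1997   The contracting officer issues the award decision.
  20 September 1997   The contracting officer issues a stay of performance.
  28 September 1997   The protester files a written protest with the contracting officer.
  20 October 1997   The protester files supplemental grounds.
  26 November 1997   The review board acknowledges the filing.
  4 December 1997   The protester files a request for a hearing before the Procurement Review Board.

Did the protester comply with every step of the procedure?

Yes

Step 1: 19 days after 12 September 1997 (when the award decision is issued) is 1 October 1997; done 28 September 1997 — timely.
Step 2: the earliest permitted date is 11 days after 6 October 1997 (end of the 8-day waiting period, which began when the written protest is filed on 28 September 1997), i.e. 17 October 1997; done 20 October 1997, after the minimum wait.
Step 3: 48 days after 4 November 1997 (end of the 15-day objection period, which began when supplemental grounds are filed on 20 October 1997) is 22 December 1997; completed 4 December 1997, before the deadline.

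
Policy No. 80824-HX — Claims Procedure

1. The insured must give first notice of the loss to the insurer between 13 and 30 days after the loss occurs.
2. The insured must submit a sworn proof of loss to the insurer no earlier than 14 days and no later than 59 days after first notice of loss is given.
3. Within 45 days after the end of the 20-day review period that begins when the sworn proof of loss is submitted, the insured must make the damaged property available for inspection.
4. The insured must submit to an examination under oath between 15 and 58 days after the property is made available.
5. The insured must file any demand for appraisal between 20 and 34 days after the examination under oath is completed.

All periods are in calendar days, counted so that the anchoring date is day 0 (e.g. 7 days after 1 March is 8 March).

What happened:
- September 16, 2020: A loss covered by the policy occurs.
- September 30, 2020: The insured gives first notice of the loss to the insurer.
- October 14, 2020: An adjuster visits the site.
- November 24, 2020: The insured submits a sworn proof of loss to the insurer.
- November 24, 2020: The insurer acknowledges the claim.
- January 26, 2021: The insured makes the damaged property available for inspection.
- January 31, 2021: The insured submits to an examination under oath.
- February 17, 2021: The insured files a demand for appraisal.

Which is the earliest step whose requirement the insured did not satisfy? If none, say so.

Step 4

Step 1: the window is 13–30 days after September 16, 2020 (when the loss occurs), so September 29, 2020 through October 16, 2020; September 30, 2020 falls inside that range.
Step 2: the window is 14–59 days after September 30, 2020 (when first notice of loss is given), so October 14, 2020 through November 28, 2020; done November 24, 2020, which is between those dates.
Step 3: 45 days after December 14, 2020 (end of the 20-day review period, which began when the sworn proof of loss is submitted on November 24, 2020) is January 28, 2021; done January 26, 2021 — timely.
Step 4: the window is 15–58 days after January 26, 2021 (when the property is made available), so February 10, 2021 through March 25, 2021; done January 31, 2021 — 10 days before the window opened.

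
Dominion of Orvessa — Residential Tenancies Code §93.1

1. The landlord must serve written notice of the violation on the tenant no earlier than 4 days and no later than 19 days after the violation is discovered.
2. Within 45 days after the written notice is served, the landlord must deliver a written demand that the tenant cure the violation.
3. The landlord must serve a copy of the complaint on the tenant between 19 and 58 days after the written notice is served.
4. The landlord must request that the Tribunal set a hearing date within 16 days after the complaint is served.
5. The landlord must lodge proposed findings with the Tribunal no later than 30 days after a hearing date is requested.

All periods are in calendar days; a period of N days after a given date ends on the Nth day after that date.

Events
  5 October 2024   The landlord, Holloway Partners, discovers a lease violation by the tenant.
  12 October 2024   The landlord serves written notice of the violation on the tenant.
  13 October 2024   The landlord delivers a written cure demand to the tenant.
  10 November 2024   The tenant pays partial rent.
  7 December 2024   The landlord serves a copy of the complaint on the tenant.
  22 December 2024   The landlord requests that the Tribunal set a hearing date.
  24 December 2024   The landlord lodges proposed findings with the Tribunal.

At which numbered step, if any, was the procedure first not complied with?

(1) the permitted window runs from 5 October 2024 + 4 = 9 October 2024 to 5 October 2024 + 19 = 24 October 2024; done 12 October 2024 — within the window.
(2) due by 12 October 2024 + 45 days = 26 November 2024; done 13 October 2024 — timely.
(3) the permitted window runs from 12 October 2024 + 19 = 31 October 2024 to 12 October 2024 + 58 = 9 December 2024; 7 December 2024 falls inside that range.
(4) due by 7 December 2024 + 16 days = 23 December 2024; completed 22 December 2024, before the deadline.
(5) due by 22 December 2024 + 30 days = 21 January 2025; done 24 December 2024 — timely.

None — every step was satisfied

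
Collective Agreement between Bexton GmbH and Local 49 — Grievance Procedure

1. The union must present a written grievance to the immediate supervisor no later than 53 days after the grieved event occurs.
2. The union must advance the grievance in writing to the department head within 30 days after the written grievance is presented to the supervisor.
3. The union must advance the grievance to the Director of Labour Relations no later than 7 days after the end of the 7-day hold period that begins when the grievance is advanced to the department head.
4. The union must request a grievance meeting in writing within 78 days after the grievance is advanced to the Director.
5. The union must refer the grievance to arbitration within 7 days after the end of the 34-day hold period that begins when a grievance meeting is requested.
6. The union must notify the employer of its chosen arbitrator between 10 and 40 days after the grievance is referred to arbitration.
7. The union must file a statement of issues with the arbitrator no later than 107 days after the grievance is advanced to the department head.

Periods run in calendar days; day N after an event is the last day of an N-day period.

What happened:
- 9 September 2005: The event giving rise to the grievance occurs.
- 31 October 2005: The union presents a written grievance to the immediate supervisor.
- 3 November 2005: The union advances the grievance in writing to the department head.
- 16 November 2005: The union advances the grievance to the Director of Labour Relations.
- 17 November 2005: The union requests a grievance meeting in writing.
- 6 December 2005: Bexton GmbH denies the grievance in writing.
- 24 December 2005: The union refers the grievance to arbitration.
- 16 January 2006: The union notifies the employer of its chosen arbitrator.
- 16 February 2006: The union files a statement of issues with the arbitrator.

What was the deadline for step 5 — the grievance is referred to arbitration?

28 December 2005

A grievance meeting is requested on 17 November 2005; the 34-day hold period therefore ends 21 December 2005, and step 5 runs from that date. 7 days after 21 December 2005 is 28 December 2005.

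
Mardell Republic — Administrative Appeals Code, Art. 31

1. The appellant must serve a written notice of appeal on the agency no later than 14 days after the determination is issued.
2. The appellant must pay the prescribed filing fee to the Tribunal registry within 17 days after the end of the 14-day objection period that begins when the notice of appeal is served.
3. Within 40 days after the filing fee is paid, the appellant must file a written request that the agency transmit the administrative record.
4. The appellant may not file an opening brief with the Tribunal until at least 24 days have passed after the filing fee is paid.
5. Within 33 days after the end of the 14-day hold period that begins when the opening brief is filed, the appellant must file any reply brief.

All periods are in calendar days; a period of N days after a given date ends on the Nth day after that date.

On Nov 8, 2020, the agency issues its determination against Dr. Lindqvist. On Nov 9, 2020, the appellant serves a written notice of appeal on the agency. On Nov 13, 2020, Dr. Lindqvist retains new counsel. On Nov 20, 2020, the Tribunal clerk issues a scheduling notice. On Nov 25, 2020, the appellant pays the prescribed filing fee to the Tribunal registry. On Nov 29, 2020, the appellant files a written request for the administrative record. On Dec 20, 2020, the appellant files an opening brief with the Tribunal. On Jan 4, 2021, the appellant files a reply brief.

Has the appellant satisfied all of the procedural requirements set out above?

Step 1 — counting 14 days from Nov 8, 2020 (when the determination is issued) gives a deadline of Nov 22, 2020; completed Nov 9, 2020, before the deadline.
Step 2 — counting 17 days from Nov 23, 2020 (end of the 14-day objection period, which began when the notice of appeal is served on Nov 9, 2020) gives a deadline of Dec 10, 2020; Nov 25, 2020 is within that limit.
Step 3 — counting 40 days from Nov 25, 2020 (when the filing fee is paid) gives a deadline of Jan 4, 2021; Nov 29, 2020 is within that limit.
Step 4 — must wait 24 days from Nov 25, 2020 (when the filing fee is paid), so not before Dec 19, 2020; Dec 20, 2020 is on or after that date.
Step 5 — counting 33 days from Jan 3, 2021 (end of the 14-day hold period, which began when the opening brief is filed on Dec 20, 2020) gives a deadline of Feb 5, 2021; done Jan 4, 2021 — timely.

Yes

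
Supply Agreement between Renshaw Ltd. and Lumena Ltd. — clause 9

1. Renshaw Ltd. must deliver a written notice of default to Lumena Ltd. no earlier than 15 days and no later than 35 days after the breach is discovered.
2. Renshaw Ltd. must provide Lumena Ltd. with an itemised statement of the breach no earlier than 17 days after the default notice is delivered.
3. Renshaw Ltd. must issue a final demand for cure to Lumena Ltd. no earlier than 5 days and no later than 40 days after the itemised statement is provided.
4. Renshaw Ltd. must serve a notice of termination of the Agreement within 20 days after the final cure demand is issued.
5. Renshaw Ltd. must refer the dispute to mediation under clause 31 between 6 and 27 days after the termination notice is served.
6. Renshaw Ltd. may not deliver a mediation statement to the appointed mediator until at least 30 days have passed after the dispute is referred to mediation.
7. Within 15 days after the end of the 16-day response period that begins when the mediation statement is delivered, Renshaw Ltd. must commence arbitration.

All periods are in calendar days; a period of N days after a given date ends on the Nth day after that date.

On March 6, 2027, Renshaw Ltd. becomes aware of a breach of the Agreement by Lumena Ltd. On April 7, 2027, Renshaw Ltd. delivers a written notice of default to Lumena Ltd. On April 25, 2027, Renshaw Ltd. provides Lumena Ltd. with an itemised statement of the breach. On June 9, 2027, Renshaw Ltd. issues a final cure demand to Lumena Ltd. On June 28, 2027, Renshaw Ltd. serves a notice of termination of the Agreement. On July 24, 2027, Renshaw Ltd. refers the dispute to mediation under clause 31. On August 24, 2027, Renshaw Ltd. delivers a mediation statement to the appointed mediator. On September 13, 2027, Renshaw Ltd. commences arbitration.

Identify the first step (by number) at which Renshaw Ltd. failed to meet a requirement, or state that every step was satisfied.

Step 1: the window is 15–35 days after March 6, 2027 (when the breach is discovered), so March 21, 2027 through April 10, 2027; done April 7, 2027, which is between those dates.
Step 2: the earliest permitted date is 17 days after April 7, 2027 (when the default notice is delivered), i.e. April 24, 2027; April 25, 2027 is on or after that date.
Step 3: the window is 5–40 days after April 25, 2027 (when the itemised statement is provided), so April 30, 2027 through June 4, 2027; June 9, 2027 is 5 days past the end of the window.
The analysis stops there.

Step 3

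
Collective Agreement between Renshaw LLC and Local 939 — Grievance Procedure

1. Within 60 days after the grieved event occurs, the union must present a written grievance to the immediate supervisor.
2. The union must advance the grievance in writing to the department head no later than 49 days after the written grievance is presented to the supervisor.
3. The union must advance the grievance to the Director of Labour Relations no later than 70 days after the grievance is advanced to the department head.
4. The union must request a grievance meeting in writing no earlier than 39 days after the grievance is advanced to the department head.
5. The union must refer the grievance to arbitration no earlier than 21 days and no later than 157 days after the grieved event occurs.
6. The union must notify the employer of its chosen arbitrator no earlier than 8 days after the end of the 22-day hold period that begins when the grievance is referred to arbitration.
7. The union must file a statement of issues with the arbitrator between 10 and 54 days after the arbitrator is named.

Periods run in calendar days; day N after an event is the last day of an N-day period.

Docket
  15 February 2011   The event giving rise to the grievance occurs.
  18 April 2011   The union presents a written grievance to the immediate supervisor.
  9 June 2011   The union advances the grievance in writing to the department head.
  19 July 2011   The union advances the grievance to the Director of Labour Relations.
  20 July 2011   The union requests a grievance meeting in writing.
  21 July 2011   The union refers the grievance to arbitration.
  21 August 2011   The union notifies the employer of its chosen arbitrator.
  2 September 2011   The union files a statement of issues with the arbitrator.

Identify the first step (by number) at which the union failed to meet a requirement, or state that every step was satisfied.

Step 1 — counting 60 days from 15 February 2011 (when the grieved event occurs) gives a deadline of 16 April 2011; not done until 18 April 2011, 2 days after the deadline.
No need to go further; step 1 was not satisfied.

Step 1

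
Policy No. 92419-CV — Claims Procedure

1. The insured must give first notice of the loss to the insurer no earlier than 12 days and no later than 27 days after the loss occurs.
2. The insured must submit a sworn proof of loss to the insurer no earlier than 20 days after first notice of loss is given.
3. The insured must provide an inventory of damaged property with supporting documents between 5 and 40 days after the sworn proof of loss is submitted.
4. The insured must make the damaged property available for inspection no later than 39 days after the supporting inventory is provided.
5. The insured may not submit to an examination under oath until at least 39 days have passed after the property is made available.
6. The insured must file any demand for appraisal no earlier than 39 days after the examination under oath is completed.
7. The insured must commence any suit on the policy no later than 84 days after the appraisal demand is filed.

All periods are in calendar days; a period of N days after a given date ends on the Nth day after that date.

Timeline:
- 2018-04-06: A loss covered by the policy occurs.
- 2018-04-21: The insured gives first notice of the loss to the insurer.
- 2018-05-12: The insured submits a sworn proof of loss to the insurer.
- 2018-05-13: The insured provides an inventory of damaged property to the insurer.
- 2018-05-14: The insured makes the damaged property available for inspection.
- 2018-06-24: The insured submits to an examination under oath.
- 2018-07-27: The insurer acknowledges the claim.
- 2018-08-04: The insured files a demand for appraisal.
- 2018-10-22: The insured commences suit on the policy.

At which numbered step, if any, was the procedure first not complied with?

Step 3

Step 1 — 12 and 27 days from 2018-04-06 (when the loss occurs) are 2018-04-18 and 2018-05-03 respectively; done 2018-04-21, which is between those dates.
Step 2 — must wait 20 days from 2018-04-21 (when first notice of loss is given), so not before 2018-05-11; done 2018-05-12, after the minimum wait.
Step 3 — 5 and 40 days from 2018-05-12 (when the sworn proof of loss is submitted) are 2018-05-17 and 2018-06-21 respectively; done 2018-05-13 — 4 days before the window opened.
The procedure was therefore not followed at step 3.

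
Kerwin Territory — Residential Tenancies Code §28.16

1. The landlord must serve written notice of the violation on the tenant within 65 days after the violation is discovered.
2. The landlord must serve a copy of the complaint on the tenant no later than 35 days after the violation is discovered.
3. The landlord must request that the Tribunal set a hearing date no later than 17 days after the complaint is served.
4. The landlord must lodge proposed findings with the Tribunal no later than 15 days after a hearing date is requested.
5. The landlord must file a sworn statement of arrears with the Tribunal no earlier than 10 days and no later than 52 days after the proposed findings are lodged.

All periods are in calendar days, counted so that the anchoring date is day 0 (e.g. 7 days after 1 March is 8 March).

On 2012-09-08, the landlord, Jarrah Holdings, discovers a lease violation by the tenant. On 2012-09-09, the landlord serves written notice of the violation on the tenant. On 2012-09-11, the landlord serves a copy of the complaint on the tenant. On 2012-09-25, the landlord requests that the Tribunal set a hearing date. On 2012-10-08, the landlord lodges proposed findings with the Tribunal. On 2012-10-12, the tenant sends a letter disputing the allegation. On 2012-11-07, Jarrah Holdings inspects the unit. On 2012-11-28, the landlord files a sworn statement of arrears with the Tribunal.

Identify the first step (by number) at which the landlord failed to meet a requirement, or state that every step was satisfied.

Step 1 — counting 65 days from 2012-09-08 (when the violation is discovered) gives a deadline of 2012-11-12; completed 2012-09-09, before the deadline.
Step 2 — counting 35 days from 2012-09-08 (when the violation is discovered) gives a deadline of 2012-10-13; completed 2012-09-11, before the deadline.
Step 3 — counting 17 days from 2012-09-11 (when the complaint is served) gives a deadline of 2012-09-28; 2012-09-25 is within that limit.
Step 4 — counting 15 days from 2012-09-25 (when a hearing date is requested) gives a deadline of 2012-10-10; 2012-10-08 is within that limit.
Step 5 — 10 and 52 days from 2012-10-08 (when the proposed findings are lodged) are 2012-10-18 and 2012-11-29 respectively; done 2012-11-28, which is between those dates.

None — every step was satisfied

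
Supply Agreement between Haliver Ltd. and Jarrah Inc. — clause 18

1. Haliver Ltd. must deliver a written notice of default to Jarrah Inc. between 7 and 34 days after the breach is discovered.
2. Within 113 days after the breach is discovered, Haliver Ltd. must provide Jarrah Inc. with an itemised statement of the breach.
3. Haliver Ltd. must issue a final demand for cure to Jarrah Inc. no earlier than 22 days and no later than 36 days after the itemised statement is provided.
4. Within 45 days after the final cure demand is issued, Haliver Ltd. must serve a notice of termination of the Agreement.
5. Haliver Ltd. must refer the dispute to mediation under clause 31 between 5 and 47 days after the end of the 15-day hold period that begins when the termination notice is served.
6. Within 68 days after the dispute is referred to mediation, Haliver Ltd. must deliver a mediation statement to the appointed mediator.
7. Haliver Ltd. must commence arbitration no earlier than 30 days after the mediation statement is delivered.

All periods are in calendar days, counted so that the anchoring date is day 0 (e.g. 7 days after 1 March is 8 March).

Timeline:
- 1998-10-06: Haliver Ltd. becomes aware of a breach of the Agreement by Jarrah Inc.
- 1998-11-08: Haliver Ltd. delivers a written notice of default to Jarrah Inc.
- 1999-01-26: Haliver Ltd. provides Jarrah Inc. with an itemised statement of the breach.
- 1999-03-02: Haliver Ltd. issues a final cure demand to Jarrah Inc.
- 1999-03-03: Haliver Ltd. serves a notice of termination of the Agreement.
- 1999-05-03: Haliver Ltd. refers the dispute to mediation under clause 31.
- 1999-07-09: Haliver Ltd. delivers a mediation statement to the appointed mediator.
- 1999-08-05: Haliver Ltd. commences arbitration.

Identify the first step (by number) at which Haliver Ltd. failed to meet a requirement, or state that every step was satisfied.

Step 7

Step 1: the window is 7–34 days after 1998-10-06 (when the breach is discovered), so 1998-10-13 through 1998-11-09; done 1998-11-08 — within the window.
Step 2: 113 days after 1998-10-06 (when the breach is discovered) is 1999-01-27; 1999-01-26 is within that limit.
Step 3: the window is 22–36 days after 1999-01-26 (when the itemised statement is provided), so 1999-02-17 through 1999-03-03; 1999-03-02 falls inside that range.
Step 4: 45 days after 1999-03-02 (when the final cure demand is issued) is 1999-04-16; done 1999-03-03 — timely.
Step 5: the window is 5–47 days after 1999-03-18 (end of the 15-day hold period, which began when the termination notice is served on 1999-03-03), so 1999-03-23 through 1999-05-04; done 1999-05-03 — within the window.
Step 6: 68 days after 1999-05-03 (when the dispute is referred to mediation) is 1999-07-10; completed 1999-07-09, before the deadline.
Step 7: the earliest permitted date is 30 days after 1999-07-09 (when the mediation statement is delivered), i.e. 1999-08-08; done 1999-08-05 — 3 days too early.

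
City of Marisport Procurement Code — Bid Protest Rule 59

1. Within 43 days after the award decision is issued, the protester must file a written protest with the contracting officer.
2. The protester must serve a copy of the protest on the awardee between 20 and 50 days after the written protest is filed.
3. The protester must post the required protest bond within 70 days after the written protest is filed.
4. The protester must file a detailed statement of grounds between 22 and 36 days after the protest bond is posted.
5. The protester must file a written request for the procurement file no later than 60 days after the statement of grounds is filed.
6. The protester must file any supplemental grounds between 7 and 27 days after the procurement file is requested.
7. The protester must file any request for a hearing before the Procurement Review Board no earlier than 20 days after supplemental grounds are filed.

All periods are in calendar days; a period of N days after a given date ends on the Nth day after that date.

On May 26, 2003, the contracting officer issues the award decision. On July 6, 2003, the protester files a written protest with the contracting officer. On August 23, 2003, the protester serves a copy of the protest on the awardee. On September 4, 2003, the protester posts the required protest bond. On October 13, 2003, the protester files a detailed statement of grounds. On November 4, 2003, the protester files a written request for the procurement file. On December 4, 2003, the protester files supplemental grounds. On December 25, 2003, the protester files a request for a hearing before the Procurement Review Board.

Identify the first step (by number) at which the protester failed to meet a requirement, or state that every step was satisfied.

(1) due by May 26, 2003 + 43 days = July 8, 2003; completed July 6, 2003, before the deadline.
(2) the permitted window runs from July 6, 2003 + 20 = July 26, 2003 to July 6, 2003 + 50 = August 25, 2003; done August 23, 2003 — within the window.
(3) due by July 6, 2003 + 70 days = September 14, 2003; done September 4, 2003 — timely.
(4) the permitted window runs from September 4, 2003 + 22 = September 26, 2003 to September 4, 2003 + 36 = October 10, 2003; done October 13, 2003 — 3 days after the window closed.
No need to go further; step 4 was not satisfied.

Step 4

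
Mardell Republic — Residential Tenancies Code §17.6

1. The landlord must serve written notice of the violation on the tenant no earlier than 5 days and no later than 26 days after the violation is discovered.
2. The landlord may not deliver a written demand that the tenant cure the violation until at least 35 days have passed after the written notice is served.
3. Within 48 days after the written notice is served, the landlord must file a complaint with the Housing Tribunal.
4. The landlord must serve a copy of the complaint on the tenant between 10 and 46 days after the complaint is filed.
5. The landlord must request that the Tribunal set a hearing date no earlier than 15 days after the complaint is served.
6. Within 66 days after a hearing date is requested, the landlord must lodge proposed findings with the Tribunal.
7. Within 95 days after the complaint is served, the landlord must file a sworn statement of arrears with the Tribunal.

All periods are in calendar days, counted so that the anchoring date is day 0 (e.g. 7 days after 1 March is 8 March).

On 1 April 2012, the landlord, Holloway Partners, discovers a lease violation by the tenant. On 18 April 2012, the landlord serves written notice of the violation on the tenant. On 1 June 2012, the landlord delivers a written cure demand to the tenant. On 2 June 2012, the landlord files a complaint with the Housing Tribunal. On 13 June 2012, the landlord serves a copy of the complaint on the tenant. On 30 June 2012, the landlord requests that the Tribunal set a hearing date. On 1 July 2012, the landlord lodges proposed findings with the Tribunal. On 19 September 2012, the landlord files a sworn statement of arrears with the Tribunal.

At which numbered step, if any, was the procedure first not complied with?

Step 7

Step 1: the window is 5–26 days after 1 April 2012 (when the violation is discovered), so 6 April 2012 through 27 April 2012; done 18 April 2012 — within the window.
Step 2: the earliest permitted date is 35 days after 18 April 2012 (when the written notice is served), i.e. 23 May 2012; done 1 June 2012 — permitted.
Step 3: 48 days after 18 April 2012 (when the written notice is served) is 5 June 2012; done 2 June 2012 — timely.
Step 4: the window is 10–46 days after 2 June 2012 (when the complaint is filed), so 12 June 2012 through 18 July 2012; done 13 June 2012, which is between those dates.
Step 5: the earliest permitted date is 15 days after 13 June 2012 (when the complaint is served), i.e. 28 June 2012; 30 June 2012 is on or after that date.
Step 6: 66 days after 30 June 2012 (when a hearing date is requested) is 4 September 2012; done 1 July 2012 — timely.
Step 7: 95 days after 13 June 2012 (when the complaint is served) is 16 September 2012; 19 September 2012 misses that deadline by 3 days.
The procedure was therefore not followed at step 7.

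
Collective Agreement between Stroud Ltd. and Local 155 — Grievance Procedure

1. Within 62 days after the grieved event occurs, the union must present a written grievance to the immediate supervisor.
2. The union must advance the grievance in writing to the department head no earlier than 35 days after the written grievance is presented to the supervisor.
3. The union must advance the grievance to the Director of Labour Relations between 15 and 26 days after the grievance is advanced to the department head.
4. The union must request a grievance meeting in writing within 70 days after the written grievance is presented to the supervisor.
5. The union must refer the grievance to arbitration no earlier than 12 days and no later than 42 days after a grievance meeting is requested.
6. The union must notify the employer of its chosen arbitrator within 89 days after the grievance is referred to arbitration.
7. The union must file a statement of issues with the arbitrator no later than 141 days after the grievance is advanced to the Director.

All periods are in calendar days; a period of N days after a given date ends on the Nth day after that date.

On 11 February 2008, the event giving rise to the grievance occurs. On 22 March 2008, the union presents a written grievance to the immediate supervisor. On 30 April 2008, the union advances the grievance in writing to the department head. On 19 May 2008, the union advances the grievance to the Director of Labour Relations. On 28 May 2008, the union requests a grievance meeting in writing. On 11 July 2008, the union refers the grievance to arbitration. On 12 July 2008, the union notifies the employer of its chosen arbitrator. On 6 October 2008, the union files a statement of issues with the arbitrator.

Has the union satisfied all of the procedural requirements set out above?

Step 1 — counting 62 days from 11 February 2008 (when the grieved event occurs) gives a deadline of 13 April 2008; done 22 March 2008 — timely.
Step 2 — must wait 35 days from 22 March 2008 (when the written grievance is presented to the supervisor), so not before 26 April 2008; done 30 April 2008 — permitted.
Step 3 — 15 and 26 days from 30 April 2008 (when the grievance is advanced to the department head) are 15 May 2008 and 26 May 2008 respectively; 19 May 2008 falls inside that range.
Step 4 — counting 70 days from 22 March 2008 (when the written grievance is presented to the supervisor) gives a deadline of 31 May 2008; completed 28 May 2008, before the deadline.
Step 5 — 12 and 42 days from 28 May 2008 (when a grievance meeting is requested) are 9 June 2008 and 9 July 2008 respectively; done 11 July 2008 — 2 days after the window closed.
That is the first point of non-compliance.

No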